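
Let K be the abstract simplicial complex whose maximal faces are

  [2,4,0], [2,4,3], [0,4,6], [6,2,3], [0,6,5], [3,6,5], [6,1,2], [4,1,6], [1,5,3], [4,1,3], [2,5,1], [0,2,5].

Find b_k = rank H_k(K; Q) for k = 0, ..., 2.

Order the vertices as 0 < 1 < 2 < 3 < 4 < 5 < 6. Listing each simplex with vertices in this order, K has dimension 2 with simplices:

  0-simplices (7): [0], [1], [2], [3], [4], [5], [6]
  1-simplices (18): [0,2], [0,4], [0,5], [0,6], [1,2], [1,3], [1,4], [1,5], [1,6], [2,3], [2,4], [2,5], [2,6], [3,4], [3,5], [3,6], [4,6], [5,6]
  2-simplices (12): [0,2,4], [0,2,5], [0,4,6], [0,5,6], [1,2,5], [1,2,6], [1,3,4], [1,3,5], [1,4,6], [2,3,4], [2,3,6], [3,5,6]

giving chain groups C_0 ≅ Z^7, C_1 ≅ Z^18, C_2 ≅ Z^12.

∂_1: C_1 → C_0 sends each edge [p,q] (with p < q) to q − p.
This gives a 7×18 integer matrix of rank 6; reducing to Smith normal form yields diagonal entries (1,1,1,1,1,1).

∂_2: C_2 → C_1 sends each 2-simplex [p,q,r] to [q,r] − [p,r] + [p,q]. For instance
  ∂[2,3,6] = [3,6] − [2,6] + [2,3],
  ∂[1,4,6] = [4,6] − [1,6] + [1,4].
As a 18×12 matrix over Z this has rank 12, with invariant factors (1,1,1,1,1,1,1,1,1,1,1,2).

Computing H_k = (kernel of ∂_k) / (image of ∂_{k+1}):

  H_0: rank C_0 − rank ∂_1 = 7 − 6 = 1, and the invariant factors of ∂_1 are all 1, so H_0 ≅ Z.
  H_1: rank ker ∂_1 − rank ∂_2 = (18 − 6) − 12 = 0, and ∂_2 has invariant factor 2 > 1, so H_1 ≅ Z/2.
  H_2: rank ker ∂_2 − rank ∂_3 = (12 − 12) − 0 = 0, and there is no ∂_3, so H_2 ≅ 0.

Hence the Betti numbers are b_0 = 1, b_1 = 0, b_2 = 0.

b_0 = 1, b_1 = 0, b_2 = 0.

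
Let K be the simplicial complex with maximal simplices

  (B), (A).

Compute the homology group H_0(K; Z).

Take the total order A < B on the vertex set. Then K (dimension 0) consists of the simplices:

  0-simplices (2): A, B

giving chain groups C_0 ≅ Z^2.

From H_k ≅ ker(∂_k) / im(∂_{k+1}) we obtain:

  H_0: rank C_0 − rank ∂_1 = 2 − 0 = 2, and there is no ∂_1, so H_0 = Z^2.

H_0 ≅ Z^2.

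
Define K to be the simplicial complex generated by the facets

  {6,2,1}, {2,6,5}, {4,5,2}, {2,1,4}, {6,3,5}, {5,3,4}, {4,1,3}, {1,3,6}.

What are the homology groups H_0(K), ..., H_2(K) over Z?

H_0 = Z,  H_1 = 0,  H_2 = Z.

We work with the vertex ordering 1 < 2 < 3 < 4 < 5 < 6. The simplices of K, each written with vertices in increasing order, are:

  0-simplices (6): [1], [2], [3], [4], [5], [6]
  1-simplices (12): [1,2], [1,3], [1,4], [1,6], [2,4], [2,5], [2,6], [3,4], [3,5], [3,6], [4,5], [5,6]
  2-simplices (8): [1,2,4], [1,2,6], [1,3,4], [1,3,6], [2,4,5], [2,5,6], [3,4,5], [3,5,6]

Hence C_0 ≅ Z^6, C_1 ≅ Z^12, C_2 ≅ Z^8.

The boundary map ∂_1: C_1 → C_0 is given by ∂[p,q] = [q] − [p]. For instance
  ∂[1,3] = [3] − [1].
This gives a 6×12 integer matrix of rank 5; reducing to Smith normal form yields diagonal entries (1,1,1,1,1).

Boundary ∂_2: C_2 → C_1 sends each 2-simplex [p,q,r] to [q,r] − [p,r] + [p,q]. For instance
  ∂[1,2,4] = [2,4] − [1,4] + [1,2],
  ∂[2,5,6] = [5,6] − [2,6] + [2,5].
This gives a 12×8 integer matrix of rank 7; reducing to Smith normal form yields diagonal entries (1,1,1,1,1,1,1).

Reading off H_k = ker ∂_k / im ∂_{k+1}:

  H_0: rank C_0 − rank ∂_1 = 6 − 5 = 1, and the invariant factors of ∂_1 are all 1, so H_0 = Z.
  H_1: rank ker ∂_1 − rank ∂_2 = (12 − 5) − 7 = 0, and the invariant factors of ∂_2 are all 1, so H_1 = 0.
  H_2: rank ker ∂_2 − rank ∂_3 = (8 − 7) − 0 = 1, and there is no ∂_3, so H_2 = Z.

(K is a triangulation of the 2-sphere S^2.)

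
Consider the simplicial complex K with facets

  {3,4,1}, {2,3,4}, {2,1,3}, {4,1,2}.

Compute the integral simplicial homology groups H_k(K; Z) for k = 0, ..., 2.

H_0 = Z,  H_1 = 0,  H_2 = Z.

We work with the vertex ordering 1 < 2 < 3 < 4. The simplices of K, each written with vertices in increasing order, are:

  0-simplices (4): [1], [2], [3], [4]
  1-simplices (6): [1,2], [1,3], [1,4], [2,3], [2,4], [3,4]
  2-simplices (4): [1,2,3], [1,2,4], [1,3,4], [2,3,4]

giving chain groups C_0 ≅ Z^4, C_1 ≅ Z^6, C_2 ≅ Z^4.

Boundary ∂_1: C_1 → C_0 is given by ∂[p,q] = [q] − [p].
The resulting 4×6 matrix has rank 3, and its Smith normal form has invariant factors (1,1,1).

The boundary map ∂_2: C_2 → C_1 sends each 2-simplex [p,q,r] to [q,r] − [p,r] + [p,q]. For instance
  ∂[1,2,3] = [2,3] − [1,3] + [1,2],
  ∂[2,3,4] = [3,4] − [2,4] + [2,3].
This gives a 6×4 integer matrix of rank 3; reducing to Smith normal form yields diagonal entries (1,1,1).

Now H_k = ker ∂_k / im ∂_{k+1}, so:

  H_0: rank C_0 − rank ∂_1 = 4 − 3 = 1, and the invariant factors of ∂_1 are all 1, so H_0 = Z.
  H_1: rank ker ∂_1 − rank ∂_2 = (6 − 3) − 3 = 0, and the invariant factors of ∂_2 are all 1, so H_1 = 0.
  H_2: rank ker ∂_2 − rank ∂_3 = (4 − 3) − 0 = 1, and there is no ∂_3, so H_2 = Z.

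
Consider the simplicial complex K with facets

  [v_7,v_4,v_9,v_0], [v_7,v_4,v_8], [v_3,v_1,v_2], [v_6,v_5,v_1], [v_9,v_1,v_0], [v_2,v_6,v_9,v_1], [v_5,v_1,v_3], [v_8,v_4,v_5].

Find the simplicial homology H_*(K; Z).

H_0 = Z,  H_1 = Z,  H_2 = 0,  H_3 = 0.

Fix the vertex order v_0 < v_1 < v_2 < v_3 < v_4 < v_5 < v_6 < v_7 < v_8 < v_9 and write every simplex with vertices in increasing order. Then dim K = 3 and the simplices of K are:

  0-simplices (10): [v_0], [v_1], [v_2], [v_3], [v_4], [v_5], [v_6], [v_7], [v_8], [v_9]
  1-simplices (22): (22 of them)
  2-simplices (14): (14 of them)
  3-simplices (2): [v_0,v_4,v_7,v_9], [v_1,v_2,v_6,v_9]

so the chain groups are C_0 ≅ Z^10, C_1 ≅ Z^22, C_2 ≅ Z^14, C_3 ≅ Z^2.

The boundary map ∂_1: C_1 → C_0 sends each edge [p,q] (with p < q) to q − p. For instance
  ∂[v_1,v_3] = [v_3] − [v_1].
The 10×22 boundary matrix has rank 9 and Smith normal form diag(1,1,1,1,1,1,1,1,1).

The boundary map ∂_2: C_2 → C_1 sends each 2-simplex [p,q,r] to [q,r] − [p,r] + [p,q]. For instance
  ∂[v_0,v_4,v_9] = [v_4,v_9] − [v_0,v_9] + [v_0,v_4],
  ∂[v_1,v_3,v_5] = [v_3,v_5] − [v_1,v_5] + [v_1,v_3].
The resulting 22×14 matrix has rank 12, and its Smith normal form has invariant factors (1,1,1,1,1,1,1,1,1,1,1,1).

The boundary map ∂_3: C_3 → C_2 sends each 3-simplex σ to the alternating sum Σ_i (−1)^i (σ with its i-th vertex removed). For instance
  ∂[v_0,v_4,v_7,v_9] = [v_4,v_7,v_9] − [v_0,v_7,v_9] + [v_0,v_4,v_9] − [v_0,v_4,v_7],
  ∂[v_1,v_2,v_6,v_9] = [v_2,v_6,v_9] − [v_1,v_6,v_9] + [v_1,v_2,v_9] − [v_1,v_2,v_6].
As a 14×2 matrix over Z this has rank 2, with invariant factors (1,1).

From H_k ≅ ker(∂_k) / im(∂_{k+1}) we obtain:

  H_0: rank C_0 − rank ∂_1 = 10 − 9 = 1, and the invariant factors of ∂_1 are all 1, so H_0 = Z.
  H_1: rank ker ∂_1 − rank ∂_2 = (22 − 9) − 12 = 1, and the invariant factors of ∂_2 are all 1, so H_1 = Z.
  H_2: rank ker ∂_2 − rank ∂_3 = (14 − 12) − 2 = 0, and the invariant factors of ∂_3 are all 1, so H_2 = 0.
  H_3: rank ker ∂_3 − rank ∂_4 = (2 − 2) − 0 = 0, and there is no ∂_4, so H_3 = 0.

As a check, the Euler characteristic is 10 − 22 + 14 − 2 = 0, which agrees with 1 − 1 + 0 − 0 = 0.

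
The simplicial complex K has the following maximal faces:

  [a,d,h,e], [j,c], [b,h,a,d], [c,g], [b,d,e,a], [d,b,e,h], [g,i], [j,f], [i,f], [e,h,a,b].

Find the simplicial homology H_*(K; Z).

H_0 = Z^2,  H_1 = Z,  H_2 = 0,  H_3 = Z.

Order the vertices as a < b < c < d < e < f < g < h < i < j. Listing each simplex with vertices in this order, K has dimension 3 with simplices:

  0-simplices (10): a, b, c, d, e, f, g, h, i, j
  1-simplices (15): ab, ad, ae, ah, bd, be, bh, cg, cj, de, dh, eh, fi, fj, gi
  2-simplices (10): abd, abe, abh, ade, adh, aeh, bde, bdh, beh, deh
  3-simplices (5): abde, abdh, abeh, adeh, bdeh

giving chain groups C_0 ≅ Z^10, C_1 ≅ Z^15, C_2 ≅ Z^10, C_3 ≅ Z^5.

Boundary ∂_1: C_1 → C_0 is given by ∂[p,q] = [q] − [p]. For instance
  ∂cj = j − c.
As a 10×15 matrix over Z this has rank 8, with invariant factors (1,1,1,1,1,1,1,1).

Boundary ∂_2: C_2 → C_1 sends each 2-simplex [p,q,r] to [q,r] − [p,r] + [p,q]. For instance
  ∂adh = dh − ah + ad,
  ∂beh = eh − bh + be.
As a 15×10 matrix over Z this has rank 6, with invariant factors (1,1,1,1,1,1).

∂_3: C_3 → C_2 sends each 3-simplex σ to the alternating sum Σ_i (−1)^i (σ with its i-th vertex removed). For instance
  ∂abdh = bdh − adh + abh − abd,
  ∂abeh = beh − aeh + abh − abe.
The resulting 10×5 matrix has rank 4, and its Smith normal form has invariant factors (1,1,1,1).

Reading off H_k = ker ∂_k / im ∂_{k+1}:

  H_0: rank C_0 − rank ∂_1 = 10 − 8 = 2, and the invariant factors of ∂_1 are all 1, so H_0 ≅ Z^2.
  H_1: rank ker ∂_1 − rank ∂_2 = (15 − 8) − 6 = 1, and the invariant factors of ∂_2 are all 1, so H_1 ≅ Z.
  H_2: rank ker ∂_2 − rank ∂_3 = (10 − 6) − 4 = 0, and the invariant factors of ∂_3 are all 1, so H_2 ≅ 0.
  H_3: rank ker ∂_3 − rank ∂_4 = (5 − 4) − 0 = 1, and there is no ∂_4, so H_3 ≅ Z.

(K is a triangulation of the disjoint union of the circle S^1 and the 3-sphere S^3.)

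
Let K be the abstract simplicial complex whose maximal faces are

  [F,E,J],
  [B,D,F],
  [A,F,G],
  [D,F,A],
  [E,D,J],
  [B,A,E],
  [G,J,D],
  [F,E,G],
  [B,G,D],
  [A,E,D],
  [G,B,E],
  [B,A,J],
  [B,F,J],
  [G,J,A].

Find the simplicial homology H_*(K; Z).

Order the vertices as A < B < D < E < F < G < J. Listing each simplex with vertices in this order, K has dimension 2 with simplices:

  0-simplices (7): A, B, D, E, F, G, J
  1-simplices (21): AB, AD, AE, AF, AG, AJ, BD, BE, BF, BG, BJ, DE, DF, DG, DJ, EF, EG, EJ, FG, FJ, GJ
  2-simplices (14): ABE, ABJ, ADE, ADF, AFG, AGJ, BDF, BDG, BEG, BFJ, DEJ, DGJ, EFG, EFJ

so the chain groups are C_0 ≅ Z^7, C_1 ≅ Z^21, C_2 ≅ Z^14.

Boundary ∂_1: C_1 → C_0 sends each edge [p,q] (with p < q) to q − p.
As a 7×21 matrix over Z this has rank 6, with invariant factors (1,1,1,1,1,1).

The boundary map ∂_2: C_2 → C_1 maps a triangle to the signed sum of its edges. For instance
  ∂BEG = EG − BG + BE,
  ∂BDG = DG − BG + BD.
As a 21×14 matrix over Z this has rank 13, with invariant factors (1,1,1,1,1,1,1,1,1,1,1,1,1).

Reading off H_k = ker ∂_k / im ∂_{k+1}:

  H_0: rank C_0 − rank ∂_1 = 7 − 6 = 1, and the invariant factors of ∂_1 are all 1, so H_0 = Z.
  H_1: rank ker ∂_1 − rank ∂_2 = (21 − 6) − 13 = 2, and the invariant factors of ∂_2 are all 1, so H_1 = Z^2.
  H_2: rank ker ∂_2 − rank ∂_3 = (14 − 13) − 0 = 1, and there is no ∂_3, so H_2 = Z.

As a check, the Euler characteristic is 7 − 21 + 14 = 0, which agrees with 1 − 2 + 1 = 0.
(K is a triangulation of the torus T^2.)

H_0 = Z,  H_1 = Z^2,  H_2 = Z.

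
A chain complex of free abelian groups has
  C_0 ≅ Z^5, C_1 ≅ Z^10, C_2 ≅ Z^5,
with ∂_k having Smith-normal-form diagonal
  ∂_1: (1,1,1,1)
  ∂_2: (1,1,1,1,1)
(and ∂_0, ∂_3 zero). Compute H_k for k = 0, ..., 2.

H_0 ≅ Z,  H_1 ≅ Z,  H_2 = 0.

H_0: b_0 = 5 − 0 − 4 = 1; torsion from ∂_1 factors > 1: none. So H_0 ≅ Z.
H_1: b_1 = 10 − 4 − 5 = 1; torsion from ∂_2 factors > 1: none. So H_1 ≅ Z.
H_2: b_2 = 5 − 5 − 0 = 0; torsion from ∂_3 factors > 1: none. So H_2 ≅ 0.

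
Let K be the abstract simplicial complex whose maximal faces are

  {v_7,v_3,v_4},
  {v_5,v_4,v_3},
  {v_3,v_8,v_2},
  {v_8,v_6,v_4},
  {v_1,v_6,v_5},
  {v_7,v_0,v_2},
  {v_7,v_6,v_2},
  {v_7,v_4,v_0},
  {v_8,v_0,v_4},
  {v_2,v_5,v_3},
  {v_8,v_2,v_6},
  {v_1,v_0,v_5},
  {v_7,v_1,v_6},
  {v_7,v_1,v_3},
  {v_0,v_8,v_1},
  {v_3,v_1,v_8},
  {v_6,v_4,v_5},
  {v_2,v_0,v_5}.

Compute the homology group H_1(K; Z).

H_1 = Z^2.

Fix the vertex order v_0 < v_1 < v_2 < v_3 < v_4 < v_5 < v_6 < v_7 < v_8 and write every simplex with vertices in increasing order. Then dim K = 2 and the simplices of K are:

  0-simplices (9): [v_0], [v_1], [v_2], [v_3], [v_4], [v_5], [v_6], [v_7], [v_8]
  1-simplices (27): (27 of them)
  2-simplices (18): (18 of them)

so the chain groups are C_0 ≅ Z^9, C_1 ≅ Z^27, C_2 ≅ Z^18.

The boundary map ∂_1: C_1 → C_0 sends each edge [p,q] (with p < q) to q − p. For instance
  ∂[v_4,v_5] = [v_5] − [v_4].
The 9×27 boundary matrix has rank 8 and Smith normal form diag(1,1,1,1,1,1,1,1).

∂_2: C_2 → C_1 sends each 2-simplex [p,q,r] to [q,r] − [p,r] + [p,q]. For instance
  ∂[v_0,v_4,v_7] = [v_4,v_7] − [v_0,v_7] + [v_0,v_4],
  ∂[v_1,v_3,v_7] = [v_3,v_7] − [v_1,v_7] + [v_1,v_3].
The resulting 27×18 matrix has rank 17, and its Smith normal form has invariant factors (1,1,1,1,1,1,1,1,1,1,1,1,1,1,1,1,1).

Now H_k = ker ∂_k / im ∂_{k+1}, so:

  H_1: rank ker ∂_1 − rank ∂_2 = (27 − 8) − 17 = 2, and the invariant factors of ∂_2 are all 1, so H_1 = Z^2.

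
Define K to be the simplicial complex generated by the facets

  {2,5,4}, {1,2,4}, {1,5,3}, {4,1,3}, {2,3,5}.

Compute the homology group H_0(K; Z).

H_0 = Z.

K has 5 vertices, 10 edges, 5 triangles.
rank ∂_0 = 0, rank ∂_1 = 4 ⇒ b_0 = 5 − 0 − 4 = 1; all invariant factors of ∂_1 are 1 so no torsion. So H_0 = Z.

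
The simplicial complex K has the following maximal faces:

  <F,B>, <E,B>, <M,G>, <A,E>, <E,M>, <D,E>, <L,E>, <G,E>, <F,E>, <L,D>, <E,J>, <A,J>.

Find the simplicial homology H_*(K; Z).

Fix the vertex order A < B < D < E < F < G < J < L < M and write every simplex with vertices in increasing order. Then dim K = 1 and the simplices of K are:

  0-simplices (9): A, B, D, E, F, G, J, L, M
  1-simplices (12): AE, AJ, BE, BF, DE, DL, EF, EG, EJ, EL, EM, GM

so the chain groups are C_0 ≅ Z^9, C_1 ≅ Z^12.

∂_1: C_1 → C_0 is given by ∂[p,q] = [q] − [p].
The resulting 9×12 matrix has rank 8, and its Smith normal form has invariant factors (1,1,1,1,1,1,1,1).

From H_k ≅ ker(∂_k) / im(∂_{k+1}) we obtain:

  H_0: rank C_0 − rank ∂_1 = 9 − 8 = 1, and the invariant factors of ∂_1 are all 1, so H_0 = Z.
  H_1: rank ker ∂_1 − rank ∂_2 = (12 − 8) − 0 = 4, and there is no ∂_2, so H_1 = Z^4.

H_0 = Z,  H_1 = Z^4.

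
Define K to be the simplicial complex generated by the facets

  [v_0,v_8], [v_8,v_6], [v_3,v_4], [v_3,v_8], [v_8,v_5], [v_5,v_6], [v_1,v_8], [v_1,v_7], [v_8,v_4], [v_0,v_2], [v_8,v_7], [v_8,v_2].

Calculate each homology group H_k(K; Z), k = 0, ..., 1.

H_0 = Z,  H_1 = Z^4.

Take the total order v_0 < v_1 < v_2 < v_3 < v_4 < v_5 < v_6 < v_7 < v_8 on the vertex set. Then K (dimension 1) consists of the simplices:

  0-simplices (9): [v_0], [v_1], [v_2], [v_3], [v_4], [v_5], [v_6], [v_7], [v_8]
  1-simplices (12): [v_0,v_2], [v_0,v_8], [v_1,v_7], [v_1,v_8], [v_2,v_8], [v_3,v_4], [v_3,v_8], [v_4,v_8], [v_5,v_6], [v_5,v_8], [v_6,v_8], [v_7,v_8]

so the chain groups are C_0 ≅ Z^9, C_1 ≅ Z^12.

The boundary map ∂_1: C_1 → C_0 is given by ∂[p,q] = [q] − [p].
The 9×12 boundary matrix has rank 8 and Smith normal form diag(1,1,1,1,1,1,1,1).

Reading off H_k = ker ∂_k / im ∂_{k+1}:

  H_0: rank C_0 − rank ∂_1 = 9 − 8 = 1, and the invariant factors of ∂_1 are all 1, so H_0 = Z.
  H_1: rank ker ∂_1 − rank ∂_2 = (12 − 8) − 0 = 4, and there is no ∂_2, so H_1 = Z^4.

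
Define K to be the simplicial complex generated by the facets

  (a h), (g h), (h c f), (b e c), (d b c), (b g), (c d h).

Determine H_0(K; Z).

H_0 = Z.

Fix the vertex order a < b < c < d < e < f < g < h and write every simplex with vertices in increasing order. Then dim K = 2 and the simplices of K are:

  0-simplices (8): a, b, c, d, e, f, g, h
  1-simplices (12): ah, bc, bd, be, bg, cd, ce, cf, ch, dh, fh, gh
  2-simplices (4): bcd, bce, cdh, cfh

Hence C_0 ≅ Z^8, C_1 ≅ Z^12, C_2 ≅ Z^4.

Boundary ∂_1: C_1 → C_0 is given by ∂[p,q] = [q] − [p]. For instance
  ∂bd = d − b.
The resulting 8×12 matrix has rank 7, and its Smith normal form has invariant factors (1,1,1,1,1,1,1).

Boundary ∂_2: C_2 → C_1 acts by ∂[p,q,r] = [q,r] − [p,r] + [p,q]. For instance
  ∂bce = ce − be + bc,
  ∂cfh = fh − ch + cf.
As a 12×4 matrix over Z this has rank 4, with invariant factors (1,1,1,1).

Computing H_k = (kernel of ∂_k) / (image of ∂_{k+1}):

  H_0: rank C_0 − rank ∂_1 = 8 − 7 = 1, and the invariant factors of ∂_1 are all 1, so H_0 = Z.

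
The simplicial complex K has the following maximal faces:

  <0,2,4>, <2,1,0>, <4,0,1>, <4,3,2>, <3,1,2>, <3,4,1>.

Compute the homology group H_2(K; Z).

H_2 = Z.

Take the total order 0 < 1 < 2 < 3 < 4 on the vertex set. Then K (dimension 2) consists of the simplices:

  0-simplices (5): [0], [1], [2], [3], [4]
  1-simplices (9): [0,1], [0,2], [0,4], [1,2], [1,3], [1,4], [2,3], [2,4], [3,4]
  2-simplices (6): [0,1,2], [0,1,4], [0,2,4], [1,2,3], [1,3,4], [2,3,4]

so the chain groups are C_0 ≅ Z^5, C_1 ≅ Z^9, C_2 ≅ Z^6.

The boundary map ∂_1: C_1 → C_0 maps an edge to its endpoints' difference, ∂[p,q] = q − p.
This gives a 5×9 integer matrix of rank 4; reducing to Smith normal form yields diagonal entries (1,1,1,1).

∂_2: C_2 → C_1 acts by ∂[p,q,r] = [q,r] − [p,r] + [p,q]. For instance
  ∂[0,1,2] = [1,2] − [0,2] + [0,1],
  ∂[0,1,4] = [1,4] − [0,4] + [0,1].
As a 9×6 matrix over Z this has rank 5, with invariant factors (1,1,1,1,1).

Reading off H_k = ker ∂_k / im ∂_{k+1}:

  H_2: rank ker ∂_2 − rank ∂_3 = (6 − 5) − 0 = 1, and there is no ∂_3, so H_2 = Z.

(K is a triangulation of the 2-sphere S^2.)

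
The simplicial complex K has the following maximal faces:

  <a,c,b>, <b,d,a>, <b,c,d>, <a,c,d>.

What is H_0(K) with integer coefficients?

H_0 ≅ Z.

Order the vertices as a < b < c < d. Listing each simplex with vertices in this order, K has dimension 2 with simplices:

  0-simplices (4): a, b, c, d
  1-simplices (6): ab, ac, ad, bc, bd, cd
  2-simplices (4): abc, abd, acd, bcd

giving chain groups C_0 ≅ Z^4, C_1 ≅ Z^6, C_2 ≅ Z^4.

The boundary map ∂_1: C_1 → C_0 maps an edge to its endpoints' difference, ∂[p,q] = q − p. For instance
  ∂bc = c − b.
As a 4×6 matrix over Z this has rank 3, with invariant factors (1,1,1).

Boundary ∂_2: C_2 → C_1 maps a triangle to the signed sum of its edges. For instance
  ∂abc = bc − ac + ab,
  ∂acd = cd − ad + ac.
As a 6×4 matrix over Z this has rank 3, with invariant factors (1,1,1).

From H_k ≅ ker(∂_k) / im(∂_{k+1}) we obtain:

  H_0: rank C_0 − rank ∂_1 = 4 − 3 = 1, and the invariant factors of ∂_1 are all 1, so H_0 ≅ Z.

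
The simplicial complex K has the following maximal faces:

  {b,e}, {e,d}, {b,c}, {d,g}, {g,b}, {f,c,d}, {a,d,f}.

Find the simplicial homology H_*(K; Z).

H_0 = Z,  H_1 = Z^2,  H_2 = 0.

Take the total order a < b < c < d < e < f < g on the vertex set. Then K (dimension 2) consists of the simplices:

  0-simplices (7): a, b, c, d, e, f, g
  1-simplices (10): ad, af, bc, be, bg, cd, cf, de, df, dg
  2-simplices (2): adf, cdf

Hence C_0 ≅ Z^7, C_1 ≅ Z^10, C_2 ≅ Z^2.

Boundary ∂_1: C_1 → C_0 sends each edge [p,q] (with p < q) to q − p. For instance
  ∂cd = d − c.
The resulting 7×10 matrix has rank 6, and its Smith normal form has invariant factors (1,1,1,1,1,1).

∂_2: C_2 → C_1 maps a triangle to the signed sum of its edges. For instance
  ∂cdf = df − cf + cd,
  ∂adf = df − af + ad.
The 10×2 boundary matrix has rank 2 and Smith normal form diag(1,1).

From H_k ≅ ker(∂_k) / im(∂_{k+1}) we obtain:

  H_0: rank C_0 − rank ∂_1 = 7 − 6 = 1, and the invariant factors of ∂_1 are all 1, so H_0 ≅ Z.
  H_1: rank ker ∂_1 − rank ∂_2 = (10 − 6) − 2 = 2, and the invariant factors of ∂_2 are all 1, so H_1 ≅ Z^2.
  H_2: rank ker ∂_2 − rank ∂_3 = (2 − 2) − 0 = 0, and there is no ∂_3, so H_2 ≅ 0.

As a check, the Euler characteristic is 7 − 10 + 2 = -1, which agrees with 1 − 2 + 0 = -1.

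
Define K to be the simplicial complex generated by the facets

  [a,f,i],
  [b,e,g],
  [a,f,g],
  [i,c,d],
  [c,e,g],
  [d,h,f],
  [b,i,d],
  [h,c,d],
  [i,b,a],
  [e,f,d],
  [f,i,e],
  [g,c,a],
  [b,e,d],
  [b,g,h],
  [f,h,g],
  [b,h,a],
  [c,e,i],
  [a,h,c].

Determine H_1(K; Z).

Order the vertices as a < b < c < d < e < f < g < h < i. Listing each simplex with vertices in this order, K has dimension 2 with simplices:

  0-simplices (9): a, b, c, d, e, f, g, h, i
  1-simplices (27): ab, ac, af, ag, ah, ai, bd, be, bg, bh, bi, cd, ce, cg, ch, ci, de, df, dh, di, ef, eg, ei, fg, fh, fi, gh
  2-simplices (18): abh, abi, acg, ach, afg, afi, bde, bdi, beg, bgh, cdh, cdi, ceg, cei, def, dfh, efi, fgh

Hence C_0 ≅ Z^9, C_1 ≅ Z^27, C_2 ≅ Z^18.

∂_1: C_1 → C_0 is given by ∂[p,q] = [q] − [p]. For instance
  ∂bh = h − b.
The 9×27 boundary matrix has rank 8 and Smith normal form diag(1,1,1,1,1,1,1,1).

Boundary ∂_2: C_2 → C_1 sends each 2-simplex [p,q,r] to [q,r] − [p,r] + [p,q]. For instance
  ∂cei = ei − ci + ce,
  ∂cdi = di − ci + cd.
The resulting 27×18 matrix has rank 18, and its Smith normal form has invariant factors (1,1,1,1,1,1,1,1,1,1,1,1,1,1,1,1,1,2).

Computing H_k = (kernel of ∂_k) / (image of ∂_{k+1}):

  H_1: rank ker ∂_1 − rank ∂_2 = (27 − 8) − 18 = 1, and ∂_2 has invariant factor 2 > 1, so H_1 = Z ⊕ Z/2.

H_1 ≅ Z ⊕ Z/2.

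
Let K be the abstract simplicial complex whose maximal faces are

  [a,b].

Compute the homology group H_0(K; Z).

H_0 ≅ Z.

Order the vertices as a < b. Listing each simplex with vertices in this order, K has dimension 1 with simplices:

  0-simplices (2): a, b
  1-simplices (1): ab

Hence C_0 ≅ Z^2, C_1 ≅ Z^1.

The boundary map ∂_1: C_1 → C_0 sends each edge [p,q] (with p < q) to q − p. For instance
  ∂ab = b − a.
The resulting 2×1 matrix has rank 1, and its Smith normal form has invariant factors (1).

Computing H_k = (kernel of ∂_k) / (image of ∂_{k+1}):

  H_0: rank C_0 − rank ∂_1 = 2 − 1 = 1, and the invariant factors of ∂_1 are all 1, so H_0 ≅ Z.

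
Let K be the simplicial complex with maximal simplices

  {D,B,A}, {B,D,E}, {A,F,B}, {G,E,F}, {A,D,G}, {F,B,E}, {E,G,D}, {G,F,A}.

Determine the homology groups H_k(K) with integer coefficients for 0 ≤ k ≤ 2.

Fix the vertex order A < B < D < E < F < G and write every simplex with vertices in increasing order. Then dim K = 2 and the simplices of K are:

  0-simplices (6): A, B, D, E, F, G
  1-simplices (12): AB, AD, AF, AG, BD, BE, BF, DE, DG, EF, EG, FG
  2-simplices (8): ABD, ABF, ADG, AFG, BDE, BEF, DEG, EFG

so the chain groups are C_0 ≅ Z^6, C_1 ≅ Z^12, C_2 ≅ Z^8.

∂_1: C_1 → C_0 sends each edge [p,q] (with p < q) to q − p.
The 6×12 boundary matrix has rank 5 and Smith normal form diag(1,1,1,1,1).

∂_2: C_2 → C_1 acts by ∂[p,q,r] = [q,r] − [p,r] + [p,q]. For instance
  ∂BEF = EF − BF + BE,
  ∂AFG = FG − AG + AF.
As a 12×8 matrix over Z this has rank 7, with invariant factors (1,1,1,1,1,1,1).

Computing H_k = (kernel of ∂_k) / (image of ∂_{k+1}):

  H_0: rank C_0 − rank ∂_1 = 6 − 5 = 1, and the invariant factors of ∂_1 are all 1, so H_0 ≅ Z.
  H_1: rank ker ∂_1 − rank ∂_2 = (12 − 5) − 7 = 0, and the invariant factors of ∂_2 are all 1, so H_1 ≅ 0.
  H_2: rank ker ∂_2 − rank ∂_3 = (8 − 7) − 0 = 1, and there is no ∂_3, so H_2 ≅ Z.

As a check, the Euler characteristic is 6 − 12 + 8 = 2, which agrees with 1 − 0 + 1 = 2.
(K is a triangulation of the 2-sphere S^2.)

H_0 = Z,  H_1 = 0,  H_2 = Z.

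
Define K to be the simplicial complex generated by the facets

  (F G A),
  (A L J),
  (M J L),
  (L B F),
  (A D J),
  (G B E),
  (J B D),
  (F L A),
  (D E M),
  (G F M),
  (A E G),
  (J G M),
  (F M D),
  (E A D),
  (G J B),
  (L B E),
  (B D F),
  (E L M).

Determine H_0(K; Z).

Take the total order A < B < D < E < F < G < J < L < M on the vertex set. Then K (dimension 2) consists of the simplices:

  0-simplices (9): A, B, D, E, F, G, J, L, M
  1-simplices (27): AD, AE, AF, AG, AJ, AL, BD, BE, BF, BG, BJ, BL, DE, DF, DJ, DM, EG, EL, EM, FG, FL, FM, GJ, GM, JL, JM, LM
  2-simplices (18): ADE, ADJ, AEG, AFG, AFL, AJL, BDF, BDJ, BEG, BEL, BFL, BGJ, DEM, DFM, ELM, FGM, GJM, JLM

Hence C_0 ≅ Z^9, C_1 ≅ Z^27, C_2 ≅ Z^18.

∂_1: C_1 → C_0 sends each edge [p,q] (with p < q) to q − p. For instance
  ∂AD = D − A.
This gives a 9×27 integer matrix of rank 8; reducing to Smith normal form yields diagonal entries (1,1,1,1,1,1,1,1).

The boundary map ∂_2: C_2 → C_1 maps a triangle to the signed sum of its edges. For instance
  ∂ADE = DE − AE + AD,
  ∂DFM = FM − DM + DF.
This gives a 27×18 integer matrix of rank 17; reducing to Smith normal form yields diagonal entries (1,1,1,1,1,1,1,1,1,1,1,1,1,1,1,1,1).

From H_k ≅ ker(∂_k) / im(∂_{k+1}) we obtain:

  H_0: rank C_0 − rank ∂_1 = 9 − 8 = 1, and the invariant factors of ∂_1 are all 1, so H_0 ≅ Z.

H_0 ≅ Z.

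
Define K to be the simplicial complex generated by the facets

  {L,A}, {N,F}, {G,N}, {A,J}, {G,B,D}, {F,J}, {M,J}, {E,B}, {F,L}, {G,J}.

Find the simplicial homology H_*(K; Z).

H_0 ≅ Z,  H_1 ≅ Z^2,  H_2 = 0.

K has 10 vertices, 12 edges, 1 triangle.
rank ∂_0 = 0, rank ∂_1 = 9 ⇒ b_0 = 10 − 0 − 9 = 1; all invariant factors of ∂_1 are 1 so no torsion. So H_0 ≅ Z.
rank ∂_1 = 9, rank ∂_2 = 1 ⇒ b_1 = 12 − 9 − 1 = 2; all invariant factors of ∂_2 are 1 so no torsion. So H_1 ≅ Z^2.
rank ∂_2 = 1, rank ∂_3 = 0 ⇒ b_2 = 1 − 1 − 0 = 0. So H_2 ≅ 0.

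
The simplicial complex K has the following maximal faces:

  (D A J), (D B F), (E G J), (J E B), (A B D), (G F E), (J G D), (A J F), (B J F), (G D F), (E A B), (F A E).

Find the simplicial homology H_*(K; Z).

H_0 = Z,  H_1 = Z/2,  H_2 = 0.

Fix the vertex order A < B < D < E < F < G < J and write every simplex with vertices in increasing order. Then dim K = 2 and the simplices of K are:

  0-simplices (7): A, B, D, E, F, G, J
  1-simplices (18): AB, AD, AE, AF, AJ, BD, BE, BF, BJ, DF, DG, DJ, EF, EG, EJ, FG, FJ, GJ
  2-simplices (12): ABD, ABE, ADJ, AEF, AFJ, BDF, BEJ, BFJ, DFG, DGJ, EFG, EGJ

giving chain groups C_0 ≅ Z^7, C_1 ≅ Z^18, C_2 ≅ Z^12.

The boundary map ∂_1: C_1 → C_0 maps an edge to its endpoints' difference, ∂[p,q] = q − p. For instance
  ∂BD = D − B.
The 7×18 boundary matrix has rank 6 and Smith normal form diag(1,1,1,1,1,1).

Boundary ∂_2: C_2 → C_1 maps a triangle to the signed sum of its edges. For instance
  ∂ABE = BE − AE + AB,
  ∂ABD = BD − AD + AB.
The resulting 18×12 matrix has rank 12, and its Smith normal form has invariant factors (1,1,1,1,1,1,1,1,1,1,1,2).

From H_k ≅ ker(∂_k) / im(∂_{k+1}) we obtain:

  H_0: rank C_0 − rank ∂_1 = 7 − 6 = 1, and the invariant factors of ∂_1 are all 1, so H_0 ≅ Z.
  H_1: rank ker ∂_1 − rank ∂_2 = (18 − 6) − 12 = 0, and ∂_2 has invariant factor 2 > 1, so H_1 ≅ Z/2.
  H_2: rank ker ∂_2 − rank ∂_3 = (12 − 12) − 0 = 0, and there is no ∂_3, so H_2 ≅ 0.

As a check, the Euler characteristic is 7 − 18 + 12 = 1, which agrees with 1 − 0 + 0 = 1.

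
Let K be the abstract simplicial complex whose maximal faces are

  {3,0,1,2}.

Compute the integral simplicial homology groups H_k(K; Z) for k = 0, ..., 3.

Order the vertices as 0 < 1 < 2 < 3. Listing each simplex with vertices in this order, K has dimension 3 with simplices:

  0-simplices (4): [0], [1], [2], [3]
  1-simplices (6): [0,1], [0,2], [0,3], [1,2], [1,3], [2,3]
  2-simplices (4): [0,1,2], [0,1,3], [0,2,3], [1,2,3]
  3-simplices (1): [0,1,2,3]

Hence C_0 ≅ Z^4, C_1 ≅ Z^6, C_2 ≅ Z^4, C_3 ≅ Z^1.

The boundary map ∂_1: C_1 → C_0 sends each edge [p,q] (with p < q) to q − p. For instance
  ∂[1,3] = [3] − [1].
This gives a 4×6 integer matrix of rank 3; reducing to Smith normal form yields diagonal entries (1,1,1).

Boundary ∂_2: C_2 → C_1 acts by ∂[p,q,r] = [q,r] − [p,r] + [p,q]. For instance
  ∂[0,1,3] = [1,3] − [0,3] + [0,1],
  ∂[0,1,2] = [1,2] − [0,2] + [0,1].
This gives a 6×4 integer matrix of rank 3; reducing to Smith normal form yields diagonal entries (1,1,1).

∂_3: C_3 → C_2 sends each 3-simplex σ to the alternating sum Σ_i (−1)^i (σ with its i-th vertex removed). For instance
  ∂[0,1,2,3] = [1,2,3] − [0,2,3] + [0,1,3] − [0,1,2].
This gives a 4×1 integer matrix of rank 1; reducing to Smith normal form yields diagonal entries (1).

Computing H_k = (kernel of ∂_k) / (image of ∂_{k+1}):

  H_0: rank C_0 − rank ∂_1 = 4 − 3 = 1, and the invariant factors of ∂_1 are all 1, so H_0 = Z.
  H_1: rank ker ∂_1 − rank ∂_2 = (6 − 3) − 3 = 0, and the invariant factors of ∂_2 are all 1, so H_1 = 0.
  H_2: rank ker ∂_2 − rank ∂_3 = (4 − 3) − 1 = 0, and the invariant factors of ∂_3 are all 1, so H_2 = 0.
  H_3: rank ker ∂_3 − rank ∂_4 = (1 − 1) − 0 = 0, and there is no ∂_4, so H_3 = 0.

H_0 = Z,  H_1 = 0,  H_2 = 0,  H_3 = 0.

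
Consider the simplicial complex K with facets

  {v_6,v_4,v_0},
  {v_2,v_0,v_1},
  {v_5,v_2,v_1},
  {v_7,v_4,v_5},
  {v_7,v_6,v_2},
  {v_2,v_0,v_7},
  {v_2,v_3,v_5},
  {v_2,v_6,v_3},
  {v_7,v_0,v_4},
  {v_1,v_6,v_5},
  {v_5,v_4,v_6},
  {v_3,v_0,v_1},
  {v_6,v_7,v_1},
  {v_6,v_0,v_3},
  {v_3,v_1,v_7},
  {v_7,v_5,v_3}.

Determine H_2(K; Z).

H_2 = Z.

We work with the vertex ordering v_0 < v_1 < v_2 < v_3 < v_4 < v_5 < v_6 < v_7. The simplices of K, each written with vertices in increasing order, are:

  0-simplices (8): [v_0], [v_1], [v_2], [v_3], [v_4], [v_5], [v_6], [v_7]
  1-simplices (24): (24 of them)
  2-simplices (16): (16 of them)

so the chain groups are C_0 ≅ Z^8, C_1 ≅ Z^24, C_2 ≅ Z^16.

Boundary ∂_1: C_1 → C_0 is given by ∂[p,q] = [q] − [p].
The 8×24 boundary matrix has rank 7 and Smith normal form diag(1,1,1,1,1,1,1).

Boundary ∂_2: C_2 → C_1 acts by ∂[p,q,r] = [q,r] − [p,r] + [p,q]. For instance
  ∂[v_3,v_5,v_7] = [v_5,v_7] − [v_3,v_7] + [v_3,v_5],
  ∂[v_0,v_3,v_6] = [v_3,v_6] − [v_0,v_6] + [v_0,v_3].
The resulting 24×16 matrix has rank 15, and its Smith normal form has invariant factors (1,1,1,1,1,1,1,1,1,1,1,1,1,1,1).

Computing H_k = (kernel of ∂_k) / (image of ∂_{k+1}):

  H_2: rank ker ∂_2 − rank ∂_3 = (16 − 15) − 0 = 1, and there is no ∂_3, so H_2 = Z.

(K is a triangulation of the torus T^2.)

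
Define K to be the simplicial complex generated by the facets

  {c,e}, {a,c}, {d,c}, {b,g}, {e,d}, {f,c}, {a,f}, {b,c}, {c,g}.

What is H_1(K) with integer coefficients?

H_1 = Z^3.

Order the vertices as a < b < c < d < e < f < g. Listing each simplex with vertices in this order, K has dimension 1 with simplices:

  0-simplices (7): a, b, c, d, e, f, g
  1-simplices (9): ac, af, bc, bg, cd, ce, cf, cg, de

so the chain groups are C_0 ≅ Z^7, C_1 ≅ Z^9.

Boundary ∂_1: C_1 → C_0 sends each edge [p,q] (with p < q) to q − p. For instance
  ∂cd = d − c.
This gives a 7×9 integer matrix of rank 6; reducing to Smith normal form yields diagonal entries (1,1,1,1,1,1).

Now H_k = ker ∂_k / im ∂_{k+1}, so:

  H_1: rank ker ∂_1 − rank ∂_2 = (9 − 6) − 0 = 3, and there is no ∂_2, so H_1 ≅ Z^3.

(K is a triangulation of a wedge of 3 circles.)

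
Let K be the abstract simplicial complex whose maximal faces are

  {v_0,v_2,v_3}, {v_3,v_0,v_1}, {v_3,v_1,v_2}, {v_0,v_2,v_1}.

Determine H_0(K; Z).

Fix the vertex order v_0 < v_1 < v_2 < v_3 and write every simplex with vertices in increasing order. Then dim K = 2 and the simplices of K are:

  0-simplices (4): [v_0], [v_1], [v_2], [v_3]
  1-simplices (6): [v_0,v_1], [v_0,v_2], [v_0,v_3], [v_1,v_2], [v_1,v_3], [v_2,v_3]
  2-simplices (4): [v_0,v_1,v_2], [v_0,v_1,v_3], [v_0,v_2,v_3], [v_1,v_2,v_3]

giving chain groups C_0 ≅ Z^4, C_1 ≅ Z^6, C_2 ≅ Z^4.

Boundary ∂_1: C_1 → C_0 sends each edge [p,q] (with p < q) to q − p.
This gives a 4×6 integer matrix of rank 3; reducing to Smith normal form yields diagonal entries (1,1,1).

Boundary ∂_2: C_2 → C_1 acts by ∂[p,q,r] = [q,r] − [p,r] + [p,q]. For instance
  ∂[v_1,v_2,v_3] = [v_2,v_3] − [v_1,v_3] + [v_1,v_2],
  ∂[v_0,v_1,v_3] = [v_1,v_3] − [v_0,v_3] + [v_0,v_1].
This gives a 6×4 integer matrix of rank 3; reducing to Smith normal form yields diagonal entries (1,1,1).

Computing H_k = (kernel of ∂_k) / (image of ∂_{k+1}):

  H_0: rank C_0 − rank ∂_1 = 4 − 3 = 1, and the invariant factors of ∂_1 are all 1, so H_0 = Z.

H_0 ≅ Z.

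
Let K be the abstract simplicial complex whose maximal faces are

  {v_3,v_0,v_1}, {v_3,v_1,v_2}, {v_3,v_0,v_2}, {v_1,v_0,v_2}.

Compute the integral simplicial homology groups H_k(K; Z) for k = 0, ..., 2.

H_0 ≅ Z,  H_1 = 0,  H_2 ≅ Z.

Take the total order v_0 < v_1 < v_2 < v_3 on the vertex set. Then K (dimension 2) consists of the simplices:

  0-simplices (4): [v_0], [v_1], [v_2], [v_3]
  1-simplices (6): [v_0,v_1], [v_0,v_2], [v_0,v_3], [v_1,v_2], [v_1,v_3], [v_2,v_3]
  2-simplices (4): [v_0,v_1,v_2], [v_0,v_1,v_3], [v_0,v_2,v_3], [v_1,v_2,v_3]

so the chain groups are C_0 ≅ Z^4, C_1 ≅ Z^6, C_2 ≅ Z^4.

Boundary ∂_1: C_1 → C_0 maps an edge to its endpoints' difference, ∂[p,q] = q − p. For instance
  ∂[v_2,v_3] = [v_3] − [v_2].
As a 4×6 matrix over Z this has rank 3, with invariant factors (1,1,1).

Boundary ∂_2: C_2 → C_1 sends each 2-simplex [p,q,r] to [q,r] − [p,r] + [p,q]. For instance
  ∂[v_0,v_1,v_2] = [v_1,v_2] − [v_0,v_2] + [v_0,v_1],
  ∂[v_0,v_2,v_3] = [v_2,v_3] − [v_0,v_3] + [v_0,v_2].
The resulting 6×4 matrix has rank 3, and its Smith normal form has invariant factors (1,1,1).

Reading off H_k = ker ∂_k / im ∂_{k+1}:

  H_0: rank C_0 − rank ∂_1 = 4 − 3 = 1, and the invariant factors of ∂_1 are all 1, so H_0 ≅ Z.
  H_1: rank ker ∂_1 − rank ∂_2 = (6 − 3) − 3 = 0, and the invariant factors of ∂_2 are all 1, so H_1 ≅ 0.
  H_2: rank ker ∂_2 − rank ∂_3 = (4 − 3) − 0 = 1, and there is no ∂_3, so H_2 ≅ Z.

(K is a triangulation of the 2-sphere S^2.)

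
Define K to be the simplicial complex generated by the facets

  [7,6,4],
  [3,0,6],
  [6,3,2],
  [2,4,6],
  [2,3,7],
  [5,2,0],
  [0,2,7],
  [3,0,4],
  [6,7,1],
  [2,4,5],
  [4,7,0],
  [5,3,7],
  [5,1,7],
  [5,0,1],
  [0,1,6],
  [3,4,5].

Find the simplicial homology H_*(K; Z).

K has 8 vertices, 24 edges, 16 triangles.
rank ∂_0 = 0, rank ∂_1 = 7 ⇒ b_0 = 8 − 0 − 7 = 1; all invariant factors of ∂_1 are 1 so no torsion. So H_0 ≅ Z.
rank ∂_1 = 7, rank ∂_2 = 15 ⇒ b_1 = 24 − 7 − 15 = 2; all invariant factors of ∂_2 are 1 so no torsion. So H_1 ≅ Z^2.
rank ∂_2 = 15, rank ∂_3 = 0 ⇒ b_2 = 16 − 15 − 0 = 1. So H_2 ≅ Z.

H_0 = Z,  H_1 = Z^2,  H_2 = Z.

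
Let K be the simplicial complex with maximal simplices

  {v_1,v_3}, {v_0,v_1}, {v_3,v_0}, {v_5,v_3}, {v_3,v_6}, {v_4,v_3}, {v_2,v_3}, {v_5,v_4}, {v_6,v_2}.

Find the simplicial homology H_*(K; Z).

Order the vertices as v_0 < v_1 < v_2 < v_3 < v_4 < v_5 < v_6. Listing each simplex with vertices in this order, K has dimension 1 with simplices:

  0-simplices (7): [v_0], [v_1], [v_2], [v_3], [v_4], [v_5], [v_6]
  1-simplices (9): [v_0,v_1], [v_0,v_3], [v_1,v_3], [v_2,v_3], [v_2,v_6], [v_3,v_4], [v_3,v_5], [v_3,v_6], [v_4,v_5]

giving chain groups C_0 ≅ Z^7, C_1 ≅ Z^9.

∂_1: C_1 → C_0 sends each edge [p,q] (with p < q) to q − p.
This gives a 7×9 integer matrix of rank 6; reducing to Smith normal form yields diagonal entries (1,1,1,1,1,1).

From H_k ≅ ker(∂_k) / im(∂_{k+1}) we obtain:

  H_0: rank C_0 − rank ∂_1 = 7 − 6 = 1, and the invariant factors of ∂_1 are all 1, so H_0 = Z.
  H_1: rank ker ∂_1 − rank ∂_2 = (9 − 6) − 0 = 3, and there is no ∂_2, so H_1 = Z^3.

As a check, the Euler characteristic is 7 − 9 = -2, which agrees with 1 − 3 = -2.

H_0 ≅ Z,  H_1 ≅ Z^3.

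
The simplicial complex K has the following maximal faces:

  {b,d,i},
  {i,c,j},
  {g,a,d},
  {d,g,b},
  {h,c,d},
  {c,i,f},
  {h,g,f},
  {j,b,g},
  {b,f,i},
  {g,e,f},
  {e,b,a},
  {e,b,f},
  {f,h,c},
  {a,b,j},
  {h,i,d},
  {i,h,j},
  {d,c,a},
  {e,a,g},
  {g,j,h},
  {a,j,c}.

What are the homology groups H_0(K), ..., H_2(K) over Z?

H_0 = Z,  H_1 = Z ⊕ Z/2,  H_2 = 0.

Take the total order a < b < c < d < e < f < g < h < i < j on the vertex set. Then K (dimension 2) consists of the simplices:

  0-simplices (10): a, b, c, d, e, f, g, h, i, j
  1-simplices (30): ab, ac, ad, ae, ag, aj, bd, be, bf, bg, bi, bj, cd, cf, ch, ci, cj, dg, dh, di, ef, eg, fg, fh, fi, gh, gj, hi, hj, ij
  2-simplices (20): abe, abj, acd, acj, adg, aeg, bdg, bdi, bef, bfi, bgj, cdh, cfh, cfi, cij, dhi, efg, fgh, ghj, hij

giving chain groups C_0 ≅ Z^10, C_1 ≅ Z^30, C_2 ≅ Z^20.

Boundary ∂_1: C_1 → C_0 maps an edge to its endpoints' difference, ∂[p,q] = q − p. For instance
  ∂aj = j − a.
The 10×30 boundary matrix has rank 9 and Smith normal form diag(1,1,1,1,1,1,1,1,1).

The boundary map ∂_2: C_2 → C_1 acts by ∂[p,q,r] = [q,r] − [p,r] + [p,q]. For instance
  ∂bgj = gj − bj + bg,
  ∂bdi = di − bi + bd.
The 30×20 boundary matrix has rank 20 and Smith normal form diag(1,1,1,1,1,1,1,1,1,1,1,1,1,1,1,1,1,1,1,2).

Now H_k = ker ∂_k / im ∂_{k+1}, so:

  H_0: rank C_0 − rank ∂_1 = 10 − 9 = 1, and the invariant factors of ∂_1 are all 1, so H_0 = Z.
  H_1: rank ker ∂_1 − rank ∂_2 = (30 − 9) − 20 = 1, and ∂_2 has invariant factor 2 > 1, so H_1 = Z ⊕ Z/2.
  H_2: rank ker ∂_2 − rank ∂_3 = (20 − 20) − 0 = 0, and there is no ∂_3, so H_2 = 0.

As a check, the Euler characteristic is 10 − 30 + 20 = 0, which agrees with 1 − 1 + 0 = 0.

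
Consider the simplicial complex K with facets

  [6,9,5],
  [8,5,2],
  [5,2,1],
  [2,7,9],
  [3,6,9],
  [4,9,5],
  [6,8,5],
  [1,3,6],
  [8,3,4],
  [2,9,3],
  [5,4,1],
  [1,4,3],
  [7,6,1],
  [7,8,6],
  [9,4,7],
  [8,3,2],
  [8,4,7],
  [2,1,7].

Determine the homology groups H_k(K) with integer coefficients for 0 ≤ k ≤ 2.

H_0 ≅ Z,  H_1 ≅ Z^2,  H_2 ≅ Z.

Fix the vertex order 1 < 2 < 3 < 4 < 5 < 6 < 7 < 8 < 9 and write every simplex with vertices in increasing order. Then dim K = 2 and the simplices of K are:

  0-simplices (9): [1], [2], [3], [4], [5], [6], [7], [8], [9]
  1-simplices (27): (27 of them)
  2-simplices (18): [1,2,5], [1,2,7], [1,3,4], [1,3,6], [1,4,5], [1,6,7], [2,3,8], [2,3,9], [2,5,8], [2,7,9], [3,4,8], [3,6,9], [4,5,9], [4,7,8], [4,7,9], [5,6,8], [5,6,9], [6,7,8]

giving chain groups C_0 ≅ Z^9, C_1 ≅ Z^27, C_2 ≅ Z^18.

Boundary ∂_1: C_1 → C_0 sends each edge [p,q] (with p < q) to q − p.
The 9×27 boundary matrix has rank 8 and Smith normal form diag(1,1,1,1,1,1,1,1).

∂_2: C_2 → C_1 sends each 2-simplex [p,q,r] to [q,r] − [p,r] + [p,q]. For instance
  ∂[6,7,8] = [7,8] − [6,8] + [6,7],
  ∂[4,5,9] = [5,9] − [4,9] + [4,5].
As a 27×18 matrix over Z this has rank 17, with invariant factors (1,1,1,1,1,1,1,1,1,1,1,1,1,1,1,1,1).

Reading off H_k = ker ∂_k / im ∂_{k+1}:

  H_0: rank C_0 − rank ∂_1 = 9 − 8 = 1, and the invariant factors of ∂_1 are all 1, so H_0 ≅ Z.
  H_1: rank ker ∂_1 − rank ∂_2 = (27 − 8) − 17 = 2, and the invariant factors of ∂_2 are all 1, so H_1 ≅ Z^2.
  H_2: rank ker ∂_2 − rank ∂_3 = (18 − 17) − 0 = 1, and there is no ∂_3, so H_2 ≅ Z.

(K is a triangulation of the torus T^2.)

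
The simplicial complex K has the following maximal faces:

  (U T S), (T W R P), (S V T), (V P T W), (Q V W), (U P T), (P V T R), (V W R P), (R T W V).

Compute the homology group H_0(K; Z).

H_0 ≅ Z.

Order the vertices as P < Q < R < S < T < U < V < W. Listing each simplex with vertices in this order, K has dimension 3 with simplices:

  0-simplices (8): P, Q, R, S, T, U, V, W
  1-simplices (17): PR, PT, PU, PV, PW, QV, QW, RT, RV, RW, ST, SU, SV, TU, TV, TW, VW
  2-simplices (14): PRT, PRV, PRW, PTU, PTV, PTW, PVW, QVW, RTV, RTW, RVW, STU, STV, TVW
  3-simplices (5): PRTV, PRTW, PRVW, PTVW, RTVW

giving chain groups C_0 ≅ Z^8, C_1 ≅ Z^17, C_2 ≅ Z^14, C_3 ≅ Z^5.

The boundary map ∂_1: C_1 → C_0 maps an edge to its endpoints' difference, ∂[p,q] = q − p.
The resulting 8×17 matrix has rank 7, and its Smith normal form has invariant factors (1,1,1,1,1,1,1).

The boundary map ∂_2: C_2 → C_1 sends each 2-simplex [p,q,r] to [q,r] − [p,r] + [p,q]. For instance
  ∂PVW = VW − PW + PV,
  ∂QVW = VW − QW + QV.
The 17×14 boundary matrix has rank 10 and Smith normal form diag(1,1,1,1,1,1,1,1,1,1).

∂_3: C_3 → C_2 sends each 3-simplex σ to the alternating sum Σ_i (−1)^i (σ with its i-th vertex removed). For instance
  ∂PRVW = RVW − PVW + PRW − PRV,
  ∂PRTW = RTW − PTW + PRW − PRT.
This gives a 14×5 integer matrix of rank 4; reducing to Smith normal form yields diagonal entries (1,1,1,1).

Now H_k = ker ∂_k / im ∂_{k+1}, so:

  H_0: rank C_0 − rank ∂_1 = 8 − 7 = 1, and the invariant factors of ∂_1 are all 1, so H_0 = Z.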